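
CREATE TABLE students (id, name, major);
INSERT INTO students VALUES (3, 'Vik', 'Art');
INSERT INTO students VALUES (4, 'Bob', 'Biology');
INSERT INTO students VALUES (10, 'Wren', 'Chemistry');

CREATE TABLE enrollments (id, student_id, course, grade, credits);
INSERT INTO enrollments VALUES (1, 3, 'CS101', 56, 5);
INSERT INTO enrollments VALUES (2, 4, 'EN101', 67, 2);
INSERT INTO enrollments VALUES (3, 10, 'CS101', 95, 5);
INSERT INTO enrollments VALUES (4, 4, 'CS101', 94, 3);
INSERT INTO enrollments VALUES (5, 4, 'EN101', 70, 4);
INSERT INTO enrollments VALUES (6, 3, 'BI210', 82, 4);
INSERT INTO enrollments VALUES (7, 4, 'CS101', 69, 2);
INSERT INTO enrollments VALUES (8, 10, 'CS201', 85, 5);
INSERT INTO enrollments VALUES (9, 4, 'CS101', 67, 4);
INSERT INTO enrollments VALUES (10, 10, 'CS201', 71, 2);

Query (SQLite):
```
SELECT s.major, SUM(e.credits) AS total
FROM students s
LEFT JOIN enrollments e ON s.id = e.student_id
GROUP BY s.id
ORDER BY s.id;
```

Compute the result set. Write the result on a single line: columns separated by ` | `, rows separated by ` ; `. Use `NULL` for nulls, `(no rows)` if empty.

LEFT JOIN keeps every students row; unmatched ones get NULL for enrollments columns.
Group by students.id and compute SUM(e.credits). SUM over an all-NULL group is NULL.
  3: ids {1, 6} → SUM(e.credits)=9
  4: ids {2, 4, 5, 7, 9} → SUM(e.credits)=15
  10: ids {3, 8, 10} → SUM(e.credits)=12

Art | 9 ; Biology | 15 ; Chemistry | 12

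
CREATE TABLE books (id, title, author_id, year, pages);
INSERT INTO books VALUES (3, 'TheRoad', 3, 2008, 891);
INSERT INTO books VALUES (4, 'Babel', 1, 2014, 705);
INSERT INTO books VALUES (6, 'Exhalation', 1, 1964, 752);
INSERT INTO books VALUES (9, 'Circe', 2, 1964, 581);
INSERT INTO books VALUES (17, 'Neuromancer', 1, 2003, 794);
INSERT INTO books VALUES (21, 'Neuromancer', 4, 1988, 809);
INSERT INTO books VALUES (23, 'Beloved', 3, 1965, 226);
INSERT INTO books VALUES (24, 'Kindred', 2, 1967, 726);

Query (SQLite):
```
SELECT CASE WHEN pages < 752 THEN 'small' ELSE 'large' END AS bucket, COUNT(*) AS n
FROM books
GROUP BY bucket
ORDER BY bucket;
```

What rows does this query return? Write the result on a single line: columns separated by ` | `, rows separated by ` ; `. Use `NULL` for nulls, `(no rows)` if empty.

large | 4 ; small | 4

Bucket rows by pages < 752 → 'small' else 'large'; count each bucket.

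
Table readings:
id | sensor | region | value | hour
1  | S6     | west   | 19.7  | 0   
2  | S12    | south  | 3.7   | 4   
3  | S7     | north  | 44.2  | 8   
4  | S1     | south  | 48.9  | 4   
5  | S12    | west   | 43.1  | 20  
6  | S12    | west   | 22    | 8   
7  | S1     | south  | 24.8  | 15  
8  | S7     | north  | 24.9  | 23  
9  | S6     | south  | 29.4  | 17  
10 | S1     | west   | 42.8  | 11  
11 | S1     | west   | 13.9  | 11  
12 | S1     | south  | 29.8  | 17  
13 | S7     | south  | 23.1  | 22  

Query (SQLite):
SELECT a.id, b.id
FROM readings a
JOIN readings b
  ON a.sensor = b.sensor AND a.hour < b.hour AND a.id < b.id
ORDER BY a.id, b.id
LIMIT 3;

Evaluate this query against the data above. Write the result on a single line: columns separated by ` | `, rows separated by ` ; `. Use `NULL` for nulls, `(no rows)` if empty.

Pairs (a,b) with same sensor, a.hour < b.hour, a.id < b.id.
sensor groups: S1:{4,7,10,11,12} S12:{2,5,6} S6:{1,9} S7:{3,8,13}
Ordered by (a.id, b.id); first 3.

1 | 9 ; 2 | 5 ; 2 | 6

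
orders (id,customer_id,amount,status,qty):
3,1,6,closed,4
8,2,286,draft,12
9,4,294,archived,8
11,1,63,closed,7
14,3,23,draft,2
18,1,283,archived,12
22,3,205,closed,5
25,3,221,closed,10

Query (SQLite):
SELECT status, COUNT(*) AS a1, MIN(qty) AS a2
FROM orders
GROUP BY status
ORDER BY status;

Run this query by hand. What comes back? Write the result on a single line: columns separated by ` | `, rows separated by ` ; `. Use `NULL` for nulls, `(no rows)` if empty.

archived | 2 | 8 ; closed | 4 | 4 ; draft | 2 | 2

Group orders by status.
Per group compute: COUNT(*), MIN(qty).
  archived: ids {9, 18} → COUNT(*)=2, MIN(qty)=8
  closed: ids {3, 11, 22, 25} → COUNT(*)=4, MIN(qty)=4
  draft: ids {8, 14} → COUNT(*)=2, MIN(qty)=2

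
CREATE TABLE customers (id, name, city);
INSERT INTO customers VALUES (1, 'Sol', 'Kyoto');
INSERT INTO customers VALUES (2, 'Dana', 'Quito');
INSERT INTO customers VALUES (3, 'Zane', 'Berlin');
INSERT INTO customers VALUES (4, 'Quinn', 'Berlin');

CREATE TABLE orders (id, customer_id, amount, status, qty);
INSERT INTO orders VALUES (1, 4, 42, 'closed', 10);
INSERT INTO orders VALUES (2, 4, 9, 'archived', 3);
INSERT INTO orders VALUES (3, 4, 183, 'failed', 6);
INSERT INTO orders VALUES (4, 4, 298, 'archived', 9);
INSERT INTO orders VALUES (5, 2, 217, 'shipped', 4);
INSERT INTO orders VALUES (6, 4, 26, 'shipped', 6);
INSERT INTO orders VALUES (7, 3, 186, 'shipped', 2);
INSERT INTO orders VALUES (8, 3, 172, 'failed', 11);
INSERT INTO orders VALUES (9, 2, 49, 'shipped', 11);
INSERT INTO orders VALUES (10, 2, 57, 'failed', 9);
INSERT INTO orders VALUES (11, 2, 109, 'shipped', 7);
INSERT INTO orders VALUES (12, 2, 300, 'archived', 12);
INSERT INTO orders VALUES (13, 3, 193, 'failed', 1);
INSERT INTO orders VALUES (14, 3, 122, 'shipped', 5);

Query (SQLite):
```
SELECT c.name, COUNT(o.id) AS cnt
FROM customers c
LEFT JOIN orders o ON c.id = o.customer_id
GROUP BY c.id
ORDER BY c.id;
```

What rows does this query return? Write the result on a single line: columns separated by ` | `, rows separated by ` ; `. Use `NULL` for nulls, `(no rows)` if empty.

Sol | 0 ; Dana | 5 ; Zane | 4 ; Quinn | 5

LEFT JOIN keeps every customers row; unmatched ones get NULL for orders columns.
Group by customers.id and compute COUNT(o.id). COUNT(col) of an all-NULL group is 0.
  1: ids {—} → COUNT(o.id)=0
  2: ids {5, 9, 10, 11, 12} → COUNT(o.id)=5
  3: ids {7, 8, 13, 14} → COUNT(o.id)=4
  4: ids {1, 2, 3, 4, 6} → COUNT(o.id)=5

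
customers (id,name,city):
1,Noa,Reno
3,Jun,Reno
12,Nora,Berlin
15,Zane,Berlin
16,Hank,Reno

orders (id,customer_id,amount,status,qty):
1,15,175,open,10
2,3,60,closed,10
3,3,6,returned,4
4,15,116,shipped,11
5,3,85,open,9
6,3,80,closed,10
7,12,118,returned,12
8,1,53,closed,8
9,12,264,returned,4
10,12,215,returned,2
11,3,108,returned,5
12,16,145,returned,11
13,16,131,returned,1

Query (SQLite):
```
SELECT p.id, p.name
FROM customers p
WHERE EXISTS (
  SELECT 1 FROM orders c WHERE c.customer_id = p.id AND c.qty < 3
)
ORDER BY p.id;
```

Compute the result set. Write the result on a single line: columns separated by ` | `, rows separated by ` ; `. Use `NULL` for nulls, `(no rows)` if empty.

12 | Nora ; 16 | Hank

For each customers row, check whether any orders with matching customer_id has qty < 3.
Keep rows where that is true.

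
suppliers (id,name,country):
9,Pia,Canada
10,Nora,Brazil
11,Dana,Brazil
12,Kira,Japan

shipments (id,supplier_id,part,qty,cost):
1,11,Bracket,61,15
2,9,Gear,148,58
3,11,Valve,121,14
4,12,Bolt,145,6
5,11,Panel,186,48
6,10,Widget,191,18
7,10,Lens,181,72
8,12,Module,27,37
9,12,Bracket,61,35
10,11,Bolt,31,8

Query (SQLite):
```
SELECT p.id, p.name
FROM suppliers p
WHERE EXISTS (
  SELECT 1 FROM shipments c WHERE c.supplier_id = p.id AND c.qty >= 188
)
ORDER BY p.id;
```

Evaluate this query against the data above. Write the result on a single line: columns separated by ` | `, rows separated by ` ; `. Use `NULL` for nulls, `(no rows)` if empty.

10 | Nora

For each suppliers row, check whether any shipments with matching supplier_id has qty >= 188.
Keep rows where that is true.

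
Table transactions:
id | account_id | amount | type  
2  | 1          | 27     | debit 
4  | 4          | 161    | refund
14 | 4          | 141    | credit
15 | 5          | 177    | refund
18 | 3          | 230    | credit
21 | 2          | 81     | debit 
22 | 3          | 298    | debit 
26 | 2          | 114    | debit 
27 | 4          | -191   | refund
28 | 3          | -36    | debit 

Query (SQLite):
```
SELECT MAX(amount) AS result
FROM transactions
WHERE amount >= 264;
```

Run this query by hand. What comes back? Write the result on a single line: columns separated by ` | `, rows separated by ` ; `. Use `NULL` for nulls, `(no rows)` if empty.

Rows where amount >= 264 → amount values: [298].
MAX of non-NULL values = 298.

298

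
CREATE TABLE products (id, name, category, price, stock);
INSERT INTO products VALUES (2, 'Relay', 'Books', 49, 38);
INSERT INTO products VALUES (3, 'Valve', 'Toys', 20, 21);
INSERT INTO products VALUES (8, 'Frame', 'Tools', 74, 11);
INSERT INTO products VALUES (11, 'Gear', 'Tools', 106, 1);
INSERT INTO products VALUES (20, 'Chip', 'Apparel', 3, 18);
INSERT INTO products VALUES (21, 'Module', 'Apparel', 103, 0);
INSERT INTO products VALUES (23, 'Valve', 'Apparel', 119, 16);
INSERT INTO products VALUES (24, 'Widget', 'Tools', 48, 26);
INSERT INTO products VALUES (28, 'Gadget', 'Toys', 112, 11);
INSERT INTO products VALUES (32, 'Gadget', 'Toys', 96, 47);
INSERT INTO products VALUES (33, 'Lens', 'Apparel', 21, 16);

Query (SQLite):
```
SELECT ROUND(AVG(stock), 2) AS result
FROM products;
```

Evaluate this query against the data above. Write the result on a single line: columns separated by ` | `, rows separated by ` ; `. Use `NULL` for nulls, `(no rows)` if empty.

All stock values: [38, 21, 11, 1, 18, 0, 16, 26, 11, 47, 16].
AVG = 205 / 11 (rounded to 2 dp).

18.64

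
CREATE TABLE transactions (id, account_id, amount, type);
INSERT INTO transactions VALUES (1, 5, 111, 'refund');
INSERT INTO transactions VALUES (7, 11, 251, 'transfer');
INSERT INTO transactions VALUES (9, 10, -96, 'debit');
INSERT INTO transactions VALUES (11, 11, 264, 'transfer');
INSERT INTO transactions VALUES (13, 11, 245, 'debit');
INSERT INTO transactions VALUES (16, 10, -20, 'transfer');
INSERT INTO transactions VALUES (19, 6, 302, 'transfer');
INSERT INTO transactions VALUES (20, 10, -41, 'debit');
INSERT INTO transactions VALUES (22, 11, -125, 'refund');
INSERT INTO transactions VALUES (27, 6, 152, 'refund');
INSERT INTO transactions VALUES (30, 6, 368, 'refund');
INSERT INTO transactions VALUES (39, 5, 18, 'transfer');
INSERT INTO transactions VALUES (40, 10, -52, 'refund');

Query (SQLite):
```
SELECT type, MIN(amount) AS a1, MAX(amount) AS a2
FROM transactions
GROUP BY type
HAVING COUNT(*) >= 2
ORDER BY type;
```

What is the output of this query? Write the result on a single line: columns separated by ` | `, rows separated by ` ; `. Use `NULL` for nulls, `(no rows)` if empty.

Group transactions by type.
Per group compute: MIN(amount), MAX(amount).
HAVING: drop groups with fewer than 2 rows.
  debit: ids {9, 13, 20} → MIN(amount)=-96, MAX(amount)=245
  refund: ids {1, 22, 27, 30, 40} → MIN(amount)=-125, MAX(amount)=368
  transfer: ids {7, 11, 16, 19, 39} → MIN(amount)=-20, MAX(amount)=302

debit | -96 | 245 ; refund | -125 | 368 ; transfer | -20 | 302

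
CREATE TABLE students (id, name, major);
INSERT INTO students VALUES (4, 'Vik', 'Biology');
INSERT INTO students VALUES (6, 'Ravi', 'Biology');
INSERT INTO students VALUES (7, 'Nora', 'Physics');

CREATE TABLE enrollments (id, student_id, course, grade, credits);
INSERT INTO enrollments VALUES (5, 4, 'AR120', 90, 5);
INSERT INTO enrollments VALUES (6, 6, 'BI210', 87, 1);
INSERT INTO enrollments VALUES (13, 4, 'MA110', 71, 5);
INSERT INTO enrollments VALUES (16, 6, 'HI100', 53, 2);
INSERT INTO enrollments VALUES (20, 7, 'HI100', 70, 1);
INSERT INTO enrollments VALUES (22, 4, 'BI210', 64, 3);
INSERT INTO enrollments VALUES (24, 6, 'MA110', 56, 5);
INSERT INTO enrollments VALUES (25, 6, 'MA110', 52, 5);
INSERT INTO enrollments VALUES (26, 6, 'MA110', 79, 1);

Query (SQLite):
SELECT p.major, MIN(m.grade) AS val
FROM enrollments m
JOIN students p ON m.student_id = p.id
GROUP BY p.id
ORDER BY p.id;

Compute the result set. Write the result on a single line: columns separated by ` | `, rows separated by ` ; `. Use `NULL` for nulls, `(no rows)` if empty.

Biology | 64 ; Biology | 52 ; Physics | 70

Join each enrollments row to its students via student_id.
Group joined rows by students.id; compute MIN(m.grade) per group.
  4: ids {5, 13, 22} → MIN(m.grade)=64
  6: ids {6, 16, 24, 25, 26} → MIN(m.grade)=52
  7: ids {20} → MIN(m.grade)=70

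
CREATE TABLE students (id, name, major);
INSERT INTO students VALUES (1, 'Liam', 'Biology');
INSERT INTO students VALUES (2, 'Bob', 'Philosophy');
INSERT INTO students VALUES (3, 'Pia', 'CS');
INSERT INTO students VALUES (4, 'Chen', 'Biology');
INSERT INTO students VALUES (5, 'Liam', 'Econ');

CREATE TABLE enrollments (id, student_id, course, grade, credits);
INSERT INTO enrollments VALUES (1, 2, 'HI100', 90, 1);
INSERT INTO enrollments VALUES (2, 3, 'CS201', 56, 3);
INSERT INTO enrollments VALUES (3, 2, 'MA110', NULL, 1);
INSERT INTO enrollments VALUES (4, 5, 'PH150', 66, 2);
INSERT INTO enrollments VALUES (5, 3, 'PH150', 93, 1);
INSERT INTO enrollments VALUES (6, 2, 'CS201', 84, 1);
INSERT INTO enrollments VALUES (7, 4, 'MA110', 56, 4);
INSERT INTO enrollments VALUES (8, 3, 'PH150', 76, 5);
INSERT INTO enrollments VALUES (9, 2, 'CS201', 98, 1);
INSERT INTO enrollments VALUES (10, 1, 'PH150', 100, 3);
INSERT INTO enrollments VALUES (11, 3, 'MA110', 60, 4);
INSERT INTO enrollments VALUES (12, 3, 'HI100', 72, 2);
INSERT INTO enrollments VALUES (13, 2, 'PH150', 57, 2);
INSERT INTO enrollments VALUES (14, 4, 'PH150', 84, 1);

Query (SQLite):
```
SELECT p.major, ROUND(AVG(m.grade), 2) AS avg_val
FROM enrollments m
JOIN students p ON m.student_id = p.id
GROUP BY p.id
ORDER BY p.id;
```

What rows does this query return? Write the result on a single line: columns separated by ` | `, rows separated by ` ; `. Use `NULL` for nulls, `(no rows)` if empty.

Join each enrollments row to its students via student_id.
Group joined rows by students.id; compute ROUND(AVG(m.grade), 2) per group.
  1: ids {10} → ROUND(AVG(m.grade), 2)=100
  2: ids {1, 3, 6, 9, 13} → ROUND(AVG(m.grade), 2)=82.25
  3: ids {2, 5, 8, 11, 12} → ROUND(AVG(m.grade), 2)=71.4
  4: ids {7, 14} → ROUND(AVG(m.grade), 2)=70
  5: ids {4} → ROUND(AVG(m.grade), 2)=66

Biology | 100 ; Philosophy | 82.25 ; CS | 71.4 ; Biology | 70 ; Econ | 66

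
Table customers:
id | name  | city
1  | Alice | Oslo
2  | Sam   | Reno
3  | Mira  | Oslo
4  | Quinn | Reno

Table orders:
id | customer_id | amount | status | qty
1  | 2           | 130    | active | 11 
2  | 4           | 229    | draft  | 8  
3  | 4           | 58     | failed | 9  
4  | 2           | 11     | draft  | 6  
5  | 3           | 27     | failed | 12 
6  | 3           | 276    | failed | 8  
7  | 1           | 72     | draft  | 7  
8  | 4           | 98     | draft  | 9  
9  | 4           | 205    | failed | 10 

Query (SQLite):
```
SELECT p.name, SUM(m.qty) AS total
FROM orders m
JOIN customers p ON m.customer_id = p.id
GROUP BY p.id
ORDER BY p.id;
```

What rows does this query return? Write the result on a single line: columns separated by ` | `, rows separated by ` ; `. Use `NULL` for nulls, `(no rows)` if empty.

Alice | 7 ; Sam | 17 ; Mira | 20 ; Quinn | 36

Join each orders row to its customers via customer_id.
Group joined rows by customers.id; compute SUM(m.qty) per group.
  1: ids {7} → SUM(m.qty)=7
  2: ids {1, 4} → SUM(m.qty)=17
  3: ids {5, 6} → SUM(m.qty)=20
  4: ids {2, 3, 8, 9} → SUM(m.qty)=36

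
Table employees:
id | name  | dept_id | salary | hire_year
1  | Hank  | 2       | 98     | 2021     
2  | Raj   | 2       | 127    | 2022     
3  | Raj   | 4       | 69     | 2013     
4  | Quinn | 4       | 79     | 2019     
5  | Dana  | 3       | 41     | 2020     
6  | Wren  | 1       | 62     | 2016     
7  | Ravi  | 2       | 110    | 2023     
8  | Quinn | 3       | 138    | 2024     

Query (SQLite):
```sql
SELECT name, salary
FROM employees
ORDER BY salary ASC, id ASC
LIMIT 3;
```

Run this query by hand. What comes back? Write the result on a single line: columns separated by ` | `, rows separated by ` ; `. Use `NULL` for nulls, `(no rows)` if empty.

Sort by salary asc, tiebreak id asc: (41, id=5), (62, id=6), (69, id=3), (79, id=4), (98, id=1), (110, id=7) …. Take first 3.

Dana | 41 ; Wren | 62 ; Raj | 69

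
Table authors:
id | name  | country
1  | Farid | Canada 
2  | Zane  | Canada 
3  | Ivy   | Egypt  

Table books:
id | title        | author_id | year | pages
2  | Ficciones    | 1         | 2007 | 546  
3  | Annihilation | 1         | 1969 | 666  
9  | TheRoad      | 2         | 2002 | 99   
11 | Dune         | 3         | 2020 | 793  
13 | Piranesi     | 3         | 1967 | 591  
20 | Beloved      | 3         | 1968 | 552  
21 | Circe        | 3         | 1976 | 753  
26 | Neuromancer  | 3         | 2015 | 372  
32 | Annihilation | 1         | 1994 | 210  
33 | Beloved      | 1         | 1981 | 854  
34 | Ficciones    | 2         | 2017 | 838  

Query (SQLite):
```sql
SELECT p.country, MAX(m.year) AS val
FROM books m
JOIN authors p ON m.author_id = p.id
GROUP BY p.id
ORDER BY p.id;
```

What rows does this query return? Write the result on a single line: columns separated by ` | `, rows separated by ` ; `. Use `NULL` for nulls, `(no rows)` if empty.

Canada | 2007 ; Canada | 2017 ; Egypt | 2020

Join each books row to its authors via author_id.
Group joined rows by authors.id; compute MAX(m.year) per group.
  1: ids {2, 3, 32, 33} → MAX(m.year)=2007
  2: ids {9, 34} → MAX(m.year)=2017
  3: ids {11, 13, 20, 21, 26} → MAX(m.year)=2020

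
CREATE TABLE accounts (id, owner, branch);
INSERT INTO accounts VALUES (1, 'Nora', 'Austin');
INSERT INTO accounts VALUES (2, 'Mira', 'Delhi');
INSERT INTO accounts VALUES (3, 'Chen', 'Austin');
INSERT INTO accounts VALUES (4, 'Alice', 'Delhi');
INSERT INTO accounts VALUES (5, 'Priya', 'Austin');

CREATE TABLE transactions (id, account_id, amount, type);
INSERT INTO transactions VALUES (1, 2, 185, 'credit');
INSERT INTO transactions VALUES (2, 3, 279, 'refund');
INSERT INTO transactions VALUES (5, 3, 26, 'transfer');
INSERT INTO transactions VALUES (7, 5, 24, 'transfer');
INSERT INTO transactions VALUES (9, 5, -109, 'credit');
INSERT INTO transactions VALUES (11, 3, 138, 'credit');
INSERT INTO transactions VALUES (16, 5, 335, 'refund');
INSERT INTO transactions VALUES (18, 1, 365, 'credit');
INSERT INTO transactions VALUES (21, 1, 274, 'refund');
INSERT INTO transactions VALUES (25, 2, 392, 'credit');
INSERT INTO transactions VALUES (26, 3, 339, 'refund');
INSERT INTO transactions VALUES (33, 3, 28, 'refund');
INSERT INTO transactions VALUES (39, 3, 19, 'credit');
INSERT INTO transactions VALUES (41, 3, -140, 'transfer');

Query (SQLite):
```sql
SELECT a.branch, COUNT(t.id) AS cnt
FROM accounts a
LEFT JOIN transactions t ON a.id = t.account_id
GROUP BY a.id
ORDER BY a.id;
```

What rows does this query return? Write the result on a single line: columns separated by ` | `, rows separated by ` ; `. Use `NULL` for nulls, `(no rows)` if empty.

LEFT JOIN keeps every accounts row; unmatched ones get NULL for transactions columns.
Group by accounts.id and compute COUNT(t.id). COUNT(col) of an all-NULL group is 0.
  1: ids {18, 21} → COUNT(t.id)=2
  2: ids {1, 25} → COUNT(t.id)=2
  3: ids {2, 5, 11, 26, 33, 39, 41} → COUNT(t.id)=7
  4: ids {—} → COUNT(t.id)=0
  5: ids {7, 9, 16} → COUNT(t.id)=3

Austin | 2 ; Delhi | 2 ; Austin | 7 ; Delhi | 0 ; Austin | 3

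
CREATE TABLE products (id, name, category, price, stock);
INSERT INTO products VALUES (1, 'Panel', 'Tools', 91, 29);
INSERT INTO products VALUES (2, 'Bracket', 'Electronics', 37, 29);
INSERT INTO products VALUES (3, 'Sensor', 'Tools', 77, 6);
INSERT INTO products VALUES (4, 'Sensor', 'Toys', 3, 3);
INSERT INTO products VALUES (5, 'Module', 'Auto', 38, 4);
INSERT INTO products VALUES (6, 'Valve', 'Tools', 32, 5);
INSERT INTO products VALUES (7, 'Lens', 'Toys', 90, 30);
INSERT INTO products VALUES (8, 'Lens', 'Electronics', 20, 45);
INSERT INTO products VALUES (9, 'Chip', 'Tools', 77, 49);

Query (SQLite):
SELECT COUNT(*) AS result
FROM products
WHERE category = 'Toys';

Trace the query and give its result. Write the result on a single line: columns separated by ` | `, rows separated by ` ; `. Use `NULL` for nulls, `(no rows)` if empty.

2

Rows where category='Toys' → price values: [3, 90].
COUNT(*) counts rows → 2.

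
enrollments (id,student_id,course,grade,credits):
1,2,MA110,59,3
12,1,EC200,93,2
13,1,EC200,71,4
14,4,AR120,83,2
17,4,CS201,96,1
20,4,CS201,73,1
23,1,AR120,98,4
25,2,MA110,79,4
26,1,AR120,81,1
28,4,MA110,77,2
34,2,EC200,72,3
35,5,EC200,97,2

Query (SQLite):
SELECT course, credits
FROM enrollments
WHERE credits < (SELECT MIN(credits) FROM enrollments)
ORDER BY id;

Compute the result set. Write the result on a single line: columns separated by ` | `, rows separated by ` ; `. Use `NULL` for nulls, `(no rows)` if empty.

Scalar subquery: MIN(credits) over all enrollments rows = 1.
Keep rows where credits < that value.

(no rows)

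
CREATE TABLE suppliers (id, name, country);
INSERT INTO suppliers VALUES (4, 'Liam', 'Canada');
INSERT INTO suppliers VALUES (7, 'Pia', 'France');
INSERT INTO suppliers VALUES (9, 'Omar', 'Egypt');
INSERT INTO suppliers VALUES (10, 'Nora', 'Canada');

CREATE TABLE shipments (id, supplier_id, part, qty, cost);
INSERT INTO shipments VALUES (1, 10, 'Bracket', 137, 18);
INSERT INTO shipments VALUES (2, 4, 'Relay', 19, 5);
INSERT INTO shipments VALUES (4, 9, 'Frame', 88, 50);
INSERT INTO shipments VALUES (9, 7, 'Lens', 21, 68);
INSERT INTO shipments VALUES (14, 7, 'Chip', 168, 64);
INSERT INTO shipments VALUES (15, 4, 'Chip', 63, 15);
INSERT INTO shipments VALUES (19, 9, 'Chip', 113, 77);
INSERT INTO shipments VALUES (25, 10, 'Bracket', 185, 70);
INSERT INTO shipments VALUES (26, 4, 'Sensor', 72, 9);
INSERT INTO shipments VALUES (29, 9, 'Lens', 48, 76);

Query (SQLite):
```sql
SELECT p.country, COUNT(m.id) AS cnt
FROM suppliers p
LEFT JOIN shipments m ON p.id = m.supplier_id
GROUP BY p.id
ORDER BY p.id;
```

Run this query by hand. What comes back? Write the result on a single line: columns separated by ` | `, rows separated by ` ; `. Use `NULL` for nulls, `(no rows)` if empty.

Canada | 3 ; France | 2 ; Egypt | 3 ; Canada | 2

LEFT JOIN keeps every suppliers row; unmatched ones get NULL for shipments columns.
Group by suppliers.id and compute COUNT(m.id). COUNT(col) of an all-NULL group is 0.
  4: ids {2, 15, 26} → COUNT(m.id)=3
  7: ids {9, 14} → COUNT(m.id)=2
  9: ids {4, 19, 29} → COUNT(m.id)=3
  10: ids {1, 25} → COUNT(m.id)=2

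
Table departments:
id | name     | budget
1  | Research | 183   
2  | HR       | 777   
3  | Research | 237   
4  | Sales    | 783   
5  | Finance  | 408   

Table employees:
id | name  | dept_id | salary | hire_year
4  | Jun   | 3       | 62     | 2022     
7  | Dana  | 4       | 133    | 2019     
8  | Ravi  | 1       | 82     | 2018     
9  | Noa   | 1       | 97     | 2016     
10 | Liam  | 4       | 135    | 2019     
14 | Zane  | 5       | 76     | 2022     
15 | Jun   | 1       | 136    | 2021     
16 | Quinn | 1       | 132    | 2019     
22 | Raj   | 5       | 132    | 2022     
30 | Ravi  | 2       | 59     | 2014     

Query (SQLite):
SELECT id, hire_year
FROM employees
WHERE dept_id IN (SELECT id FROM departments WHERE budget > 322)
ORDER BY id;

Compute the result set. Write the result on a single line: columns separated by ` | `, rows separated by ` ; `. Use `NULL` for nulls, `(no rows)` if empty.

Inner query: departments.id where budget > 322.
Outer: keep employees rows whose dept_id is in that set.
Inner query → {2, 4, 5}

7 | 2019 ; 10 | 2019 ; 14 | 2022 ; 22 | 2022 ; 30 | 2014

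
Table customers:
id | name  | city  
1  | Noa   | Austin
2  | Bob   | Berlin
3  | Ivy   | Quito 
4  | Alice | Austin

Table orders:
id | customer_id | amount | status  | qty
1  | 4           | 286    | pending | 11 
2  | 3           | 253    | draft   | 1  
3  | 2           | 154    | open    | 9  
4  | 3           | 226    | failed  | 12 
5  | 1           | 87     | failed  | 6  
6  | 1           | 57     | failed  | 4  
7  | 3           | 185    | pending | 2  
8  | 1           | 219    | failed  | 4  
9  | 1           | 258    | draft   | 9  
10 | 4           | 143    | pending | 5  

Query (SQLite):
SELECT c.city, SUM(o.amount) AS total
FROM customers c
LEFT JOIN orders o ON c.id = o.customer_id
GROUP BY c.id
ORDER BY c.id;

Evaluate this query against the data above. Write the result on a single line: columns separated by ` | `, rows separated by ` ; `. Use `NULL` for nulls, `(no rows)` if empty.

Austin | 621 ; Berlin | 154 ; Quito | 664 ; Austin | 429

LEFT JOIN keeps every customers row; unmatched ones get NULL for orders columns.
Group by customers.id and compute SUM(o.amount). SUM over an all-NULL group is NULL.
  1: ids {5, 6, 8, 9} → SUM(o.amount)=621
  2: ids {3} → SUM(o.amount)=154
  3: ids {2, 4, 7} → SUM(o.amount)=664
  4: ids {1, 10} → SUM(o.amount)=429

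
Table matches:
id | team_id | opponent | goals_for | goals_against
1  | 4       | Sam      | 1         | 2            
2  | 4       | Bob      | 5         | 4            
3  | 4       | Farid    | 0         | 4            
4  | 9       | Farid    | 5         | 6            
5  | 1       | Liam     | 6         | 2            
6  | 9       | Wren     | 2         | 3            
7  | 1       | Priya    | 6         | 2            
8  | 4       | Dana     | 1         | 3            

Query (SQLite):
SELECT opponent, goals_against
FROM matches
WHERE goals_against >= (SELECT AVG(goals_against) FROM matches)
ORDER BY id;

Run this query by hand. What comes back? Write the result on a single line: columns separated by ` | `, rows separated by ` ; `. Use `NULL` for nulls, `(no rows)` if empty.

Bob | 4 ; Farid | 4 ; Farid | 6

Scalar subquery: AVG(goals_against) over all matches rows = 3.25.
Keep rows where goals_against >= that value.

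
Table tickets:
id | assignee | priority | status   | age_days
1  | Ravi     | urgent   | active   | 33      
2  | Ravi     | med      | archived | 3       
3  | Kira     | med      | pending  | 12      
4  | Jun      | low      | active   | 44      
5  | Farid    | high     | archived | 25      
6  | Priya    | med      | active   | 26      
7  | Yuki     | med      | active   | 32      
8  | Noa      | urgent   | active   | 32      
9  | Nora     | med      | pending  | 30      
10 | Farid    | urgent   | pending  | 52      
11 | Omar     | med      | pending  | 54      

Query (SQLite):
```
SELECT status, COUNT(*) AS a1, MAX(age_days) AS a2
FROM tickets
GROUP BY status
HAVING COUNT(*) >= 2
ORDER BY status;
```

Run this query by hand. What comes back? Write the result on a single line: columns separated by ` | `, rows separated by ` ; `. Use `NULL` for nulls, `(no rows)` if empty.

active | 5 | 44 ; archived | 2 | 25 ; pending | 4 | 54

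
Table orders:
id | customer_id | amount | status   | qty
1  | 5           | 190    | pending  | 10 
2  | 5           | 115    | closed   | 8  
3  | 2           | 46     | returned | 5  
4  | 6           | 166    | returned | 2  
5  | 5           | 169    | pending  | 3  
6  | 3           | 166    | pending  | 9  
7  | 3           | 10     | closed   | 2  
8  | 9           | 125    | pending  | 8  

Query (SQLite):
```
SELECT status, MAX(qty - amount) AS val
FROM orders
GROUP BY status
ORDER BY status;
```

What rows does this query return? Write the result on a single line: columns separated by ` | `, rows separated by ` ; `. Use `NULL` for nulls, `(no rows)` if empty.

For each row compute qty - amount.
Group by status; take MAX of the expression per group.
  closed: ids {2, 7} → MAX(qty - amount)=-8
  pending: ids {1, 5, 6, 8} → MAX(qty - amount)=-117
  returned: ids {3, 4} → MAX(qty - amount)=-41

closed | -8 ; pending | -117 ; returned | -41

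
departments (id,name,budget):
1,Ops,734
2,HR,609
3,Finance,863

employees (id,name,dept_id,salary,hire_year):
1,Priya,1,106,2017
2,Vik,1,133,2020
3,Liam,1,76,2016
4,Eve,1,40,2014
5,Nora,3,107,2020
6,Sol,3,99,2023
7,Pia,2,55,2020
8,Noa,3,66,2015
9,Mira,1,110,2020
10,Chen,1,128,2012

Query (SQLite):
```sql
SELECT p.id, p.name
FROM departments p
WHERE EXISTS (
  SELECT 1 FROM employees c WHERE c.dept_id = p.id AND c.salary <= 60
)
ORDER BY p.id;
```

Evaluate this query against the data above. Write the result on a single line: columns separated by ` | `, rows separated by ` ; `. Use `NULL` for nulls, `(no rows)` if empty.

1 | Ops ; 2 | HR

For each departments row, check whether any employees with matching dept_id has salary <= 60.
Keep rows where that is true.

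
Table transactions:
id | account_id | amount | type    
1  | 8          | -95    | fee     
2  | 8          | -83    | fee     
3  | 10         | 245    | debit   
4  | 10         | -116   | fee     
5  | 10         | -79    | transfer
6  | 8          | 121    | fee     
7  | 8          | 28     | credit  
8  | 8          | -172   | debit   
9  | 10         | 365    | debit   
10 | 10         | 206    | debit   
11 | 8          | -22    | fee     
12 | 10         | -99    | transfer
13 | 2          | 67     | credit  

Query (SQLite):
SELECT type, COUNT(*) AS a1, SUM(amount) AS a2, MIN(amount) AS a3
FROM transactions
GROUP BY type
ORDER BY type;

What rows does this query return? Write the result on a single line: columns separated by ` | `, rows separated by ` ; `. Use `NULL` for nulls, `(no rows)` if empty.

Group transactions by type.
Per group compute: COUNT(*), SUM(amount), MIN(amount).
  credit: ids {7, 13} → COUNT(*)=2, SUM(amount)=95, MIN(amount)=28
  debit: ids {3, 8, 9, 10} → COUNT(*)=4, SUM(amount)=644, MIN(amount)=-172
  fee: ids {1, 2, 4, 6, 11} → COUNT(*)=5, SUM(amount)=-195, MIN(amount)=-116
  transfer: ids {5, 12} → COUNT(*)=2, SUM(amount)=-178, MIN(amount)=-99

credit | 2 | 95 | 28 ; debit | 4 | 644 | -172 ; fee | 5 | -195 | -116 ; transfer | 2 | -178 | -99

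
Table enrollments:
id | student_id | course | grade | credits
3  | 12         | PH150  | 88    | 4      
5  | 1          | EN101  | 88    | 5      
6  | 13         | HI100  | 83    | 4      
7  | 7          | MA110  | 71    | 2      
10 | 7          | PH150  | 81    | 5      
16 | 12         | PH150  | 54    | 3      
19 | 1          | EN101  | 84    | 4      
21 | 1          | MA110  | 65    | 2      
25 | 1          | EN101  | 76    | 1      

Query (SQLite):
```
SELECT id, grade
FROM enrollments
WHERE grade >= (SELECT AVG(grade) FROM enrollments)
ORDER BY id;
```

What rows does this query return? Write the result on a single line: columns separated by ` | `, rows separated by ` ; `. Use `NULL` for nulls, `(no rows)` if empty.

Scalar subquery: AVG(grade) over all enrollments rows = 76.666667 (≈; comparison uses full precision).
Keep rows where grade >= that value.

3 | 88 ; 5 | 88 ; 6 | 83 ; 10 | 81 ; 19 | 84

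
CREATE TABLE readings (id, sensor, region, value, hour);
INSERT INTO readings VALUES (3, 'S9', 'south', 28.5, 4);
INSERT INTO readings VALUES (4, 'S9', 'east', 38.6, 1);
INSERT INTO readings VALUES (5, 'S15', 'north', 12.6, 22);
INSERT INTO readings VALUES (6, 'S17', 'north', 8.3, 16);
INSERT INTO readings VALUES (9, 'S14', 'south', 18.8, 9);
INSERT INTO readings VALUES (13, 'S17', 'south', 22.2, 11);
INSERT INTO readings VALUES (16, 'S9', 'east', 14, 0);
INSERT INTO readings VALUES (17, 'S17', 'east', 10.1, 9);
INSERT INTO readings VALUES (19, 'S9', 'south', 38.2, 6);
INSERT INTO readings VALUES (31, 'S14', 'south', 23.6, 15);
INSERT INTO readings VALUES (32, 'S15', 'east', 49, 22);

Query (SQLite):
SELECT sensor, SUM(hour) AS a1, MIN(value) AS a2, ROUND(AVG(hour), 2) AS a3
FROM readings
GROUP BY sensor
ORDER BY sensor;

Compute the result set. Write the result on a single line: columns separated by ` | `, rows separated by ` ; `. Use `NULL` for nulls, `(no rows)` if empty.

S14 | 24 | 18.8 | 12 ; S15 | 44 | 12.6 | 22 ; S17 | 36 | 8.3 | 12 ; S9 | 11 | 14 | 2.75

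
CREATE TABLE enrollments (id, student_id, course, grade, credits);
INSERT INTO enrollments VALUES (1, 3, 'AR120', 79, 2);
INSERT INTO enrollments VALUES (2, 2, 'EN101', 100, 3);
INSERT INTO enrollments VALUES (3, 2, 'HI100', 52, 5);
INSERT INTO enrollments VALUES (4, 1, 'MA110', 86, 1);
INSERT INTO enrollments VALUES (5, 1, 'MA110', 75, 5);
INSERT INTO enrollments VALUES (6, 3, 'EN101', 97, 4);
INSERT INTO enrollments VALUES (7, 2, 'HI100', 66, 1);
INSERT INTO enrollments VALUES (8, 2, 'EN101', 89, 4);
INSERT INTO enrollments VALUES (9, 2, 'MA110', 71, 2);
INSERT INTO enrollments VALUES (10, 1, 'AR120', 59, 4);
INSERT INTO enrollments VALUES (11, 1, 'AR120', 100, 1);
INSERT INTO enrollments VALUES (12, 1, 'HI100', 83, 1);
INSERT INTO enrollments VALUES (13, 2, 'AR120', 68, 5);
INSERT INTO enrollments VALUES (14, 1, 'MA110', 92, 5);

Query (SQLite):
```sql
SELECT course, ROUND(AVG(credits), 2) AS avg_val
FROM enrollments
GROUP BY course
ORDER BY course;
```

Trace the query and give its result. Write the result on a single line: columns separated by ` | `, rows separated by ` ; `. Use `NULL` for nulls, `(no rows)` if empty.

AR120 | 3 ; EN101 | 3.67 ; HI100 | 2.33 ; MA110 | 3.25

Partition enrollments by course; compute ROUND(AVG(credits), 2) within each group.
  AR120: ids {1, 10, 11, 13} → ROUND(AVG(credits), 2)=3
  EN101: ids {2, 6, 8} → ROUND(AVG(credits), 2)=3.67
  HI100: ids {3, 7, 12} → ROUND(AVG(credits), 2)=2.33
  MA110: ids {4, 5, 9, 14} → ROUND(AVG(credits), 2)=3.25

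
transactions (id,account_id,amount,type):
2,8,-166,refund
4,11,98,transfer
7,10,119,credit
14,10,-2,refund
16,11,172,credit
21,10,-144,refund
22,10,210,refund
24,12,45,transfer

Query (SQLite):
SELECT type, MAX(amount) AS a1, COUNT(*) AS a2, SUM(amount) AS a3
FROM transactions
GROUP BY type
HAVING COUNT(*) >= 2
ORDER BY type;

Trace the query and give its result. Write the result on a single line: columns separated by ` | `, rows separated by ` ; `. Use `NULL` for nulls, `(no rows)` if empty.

credit | 172 | 2 | 291 ; refund | 210 | 4 | -102 ; transfer | 98 | 2 | 143

Group transactions by type.
Per group compute: MAX(amount), COUNT(*), SUM(amount).
HAVING: drop groups with fewer than 2 rows.
  credit: ids {7, 16} → MAX(amount)=172, COUNT(*)=2, SUM(amount)=291
  refund: ids {2, 14, 21, 22} → MAX(amount)=210, COUNT(*)=4, SUM(amount)=-102
  transfer: ids {4, 24} → MAX(amount)=98, COUNT(*)=2, SUM(amount)=143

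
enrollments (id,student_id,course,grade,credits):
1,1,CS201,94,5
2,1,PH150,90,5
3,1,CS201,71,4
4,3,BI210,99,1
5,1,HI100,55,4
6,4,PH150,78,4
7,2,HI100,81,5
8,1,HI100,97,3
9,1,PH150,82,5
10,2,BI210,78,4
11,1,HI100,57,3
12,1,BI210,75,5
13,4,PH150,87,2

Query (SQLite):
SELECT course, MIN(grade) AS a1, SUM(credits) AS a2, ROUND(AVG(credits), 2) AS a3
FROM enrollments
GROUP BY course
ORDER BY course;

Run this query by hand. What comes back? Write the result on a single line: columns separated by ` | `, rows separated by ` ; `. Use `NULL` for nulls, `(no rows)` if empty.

Group enrollments by course.
Per group compute: MIN(grade), SUM(credits), ROUND(AVG(credits), 2).
  BI210: ids {4, 10, 12} → MIN(grade)=75, SUM(credits)=10, ROUND(AVG(credits), 2)=3.33
  CS201: ids {1, 3} → MIN(grade)=71, SUM(credits)=9, ROUND(AVG(credits), 2)=4.5
  HI100: ids {5, 7, 8, 11} → MIN(grade)=55, SUM(credits)=15, ROUND(AVG(credits), 2)=3.75
  PH150: ids {2, 6, 9, 13} → MIN(grade)=78, SUM(credits)=16, ROUND(AVG(credits), 2)=4

BI210 | 75 | 10 | 3.33 ; CS201 | 71 | 9 | 4.5 ; HI100 | 55 | 15 | 3.75 ; PH150 | 78 | 16 | 4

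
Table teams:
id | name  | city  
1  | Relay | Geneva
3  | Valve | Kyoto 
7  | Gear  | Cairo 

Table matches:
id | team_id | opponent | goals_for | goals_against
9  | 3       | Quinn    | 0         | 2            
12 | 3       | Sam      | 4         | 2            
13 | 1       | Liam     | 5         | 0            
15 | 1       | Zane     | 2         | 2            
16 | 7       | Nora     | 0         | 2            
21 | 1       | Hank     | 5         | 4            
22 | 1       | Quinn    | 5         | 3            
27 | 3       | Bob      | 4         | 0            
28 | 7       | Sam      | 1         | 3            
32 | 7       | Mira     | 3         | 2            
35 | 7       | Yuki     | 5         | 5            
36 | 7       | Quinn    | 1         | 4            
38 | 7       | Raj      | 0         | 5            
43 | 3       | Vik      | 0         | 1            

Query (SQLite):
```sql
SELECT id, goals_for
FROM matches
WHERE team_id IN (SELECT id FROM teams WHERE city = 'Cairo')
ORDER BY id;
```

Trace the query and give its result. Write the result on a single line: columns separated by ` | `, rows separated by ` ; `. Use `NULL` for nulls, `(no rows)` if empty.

Inner query: teams.id where city = 'Cairo'.
Outer: keep matches rows whose team_id is in that set.
Inner query → {7}

16 | 0 ; 28 | 1 ; 32 | 3 ; 35 | 5 ; 36 | 1 ; 38 | 0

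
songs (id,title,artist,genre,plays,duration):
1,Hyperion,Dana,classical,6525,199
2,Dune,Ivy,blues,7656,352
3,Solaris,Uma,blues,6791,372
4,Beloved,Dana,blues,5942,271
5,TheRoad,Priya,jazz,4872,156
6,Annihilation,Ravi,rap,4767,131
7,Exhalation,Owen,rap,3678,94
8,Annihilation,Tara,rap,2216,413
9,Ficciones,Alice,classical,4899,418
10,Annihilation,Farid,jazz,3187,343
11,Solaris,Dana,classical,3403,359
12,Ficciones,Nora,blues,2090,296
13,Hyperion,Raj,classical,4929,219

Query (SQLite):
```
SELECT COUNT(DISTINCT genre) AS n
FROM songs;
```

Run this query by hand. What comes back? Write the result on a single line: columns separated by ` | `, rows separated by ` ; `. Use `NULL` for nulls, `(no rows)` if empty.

Count distinct non-NULL genre values.

4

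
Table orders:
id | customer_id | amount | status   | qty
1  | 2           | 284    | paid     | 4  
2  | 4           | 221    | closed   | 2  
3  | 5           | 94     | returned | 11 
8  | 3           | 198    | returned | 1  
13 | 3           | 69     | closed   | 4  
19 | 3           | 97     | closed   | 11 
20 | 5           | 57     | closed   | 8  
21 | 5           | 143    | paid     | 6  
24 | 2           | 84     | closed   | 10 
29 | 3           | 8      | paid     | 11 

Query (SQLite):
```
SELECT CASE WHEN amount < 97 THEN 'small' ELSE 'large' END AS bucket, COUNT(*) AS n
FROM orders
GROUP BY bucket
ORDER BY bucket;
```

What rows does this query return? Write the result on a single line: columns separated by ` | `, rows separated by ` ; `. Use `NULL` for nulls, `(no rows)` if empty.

Bucket rows by amount < 97 → 'small' else 'large'; count each bucket.

large | 5 ; small | 5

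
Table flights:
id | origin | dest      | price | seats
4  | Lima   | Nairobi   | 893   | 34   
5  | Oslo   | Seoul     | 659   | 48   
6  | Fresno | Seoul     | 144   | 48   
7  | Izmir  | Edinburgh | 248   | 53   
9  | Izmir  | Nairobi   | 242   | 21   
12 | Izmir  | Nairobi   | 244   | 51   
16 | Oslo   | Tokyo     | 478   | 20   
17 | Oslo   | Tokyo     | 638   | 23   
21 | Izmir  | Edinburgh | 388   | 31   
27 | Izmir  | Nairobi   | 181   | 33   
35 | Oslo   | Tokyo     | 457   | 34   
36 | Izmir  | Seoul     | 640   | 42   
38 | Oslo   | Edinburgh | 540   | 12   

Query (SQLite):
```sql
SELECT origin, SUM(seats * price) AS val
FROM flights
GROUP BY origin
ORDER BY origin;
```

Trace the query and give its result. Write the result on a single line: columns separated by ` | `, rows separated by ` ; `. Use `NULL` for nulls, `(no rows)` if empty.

For each row compute seats * price.
Group by origin; take SUM of the expression per group.
  Fresno: ids {6} → SUM(seats * price)=6912
  Izmir: ids {7, 9, 12, 21, 27, 36} → SUM(seats * price)=75551
  Lima: ids {4} → SUM(seats * price)=30362
  Oslo: ids {5, 16, 17, 35, 38} → SUM(seats * price)=77884

Fresno | 6912 ; Izmir | 75551 ; Lima | 30362 ; Oslo | 77884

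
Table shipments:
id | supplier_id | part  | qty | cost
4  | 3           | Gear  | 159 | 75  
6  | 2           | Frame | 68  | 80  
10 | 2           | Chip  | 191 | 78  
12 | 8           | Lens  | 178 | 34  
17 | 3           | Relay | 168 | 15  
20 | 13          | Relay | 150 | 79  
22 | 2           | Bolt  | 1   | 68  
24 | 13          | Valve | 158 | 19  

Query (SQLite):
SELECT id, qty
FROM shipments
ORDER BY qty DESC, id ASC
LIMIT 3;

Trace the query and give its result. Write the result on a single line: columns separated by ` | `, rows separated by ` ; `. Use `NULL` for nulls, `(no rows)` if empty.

10 | 191 ; 12 | 178 ; 17 | 168

Sort by qty desc, tiebreak id asc: (191, id=10), (178, id=12), (168, id=17), (159, id=4), (158, id=24), (150, id=20) …. Take first 3.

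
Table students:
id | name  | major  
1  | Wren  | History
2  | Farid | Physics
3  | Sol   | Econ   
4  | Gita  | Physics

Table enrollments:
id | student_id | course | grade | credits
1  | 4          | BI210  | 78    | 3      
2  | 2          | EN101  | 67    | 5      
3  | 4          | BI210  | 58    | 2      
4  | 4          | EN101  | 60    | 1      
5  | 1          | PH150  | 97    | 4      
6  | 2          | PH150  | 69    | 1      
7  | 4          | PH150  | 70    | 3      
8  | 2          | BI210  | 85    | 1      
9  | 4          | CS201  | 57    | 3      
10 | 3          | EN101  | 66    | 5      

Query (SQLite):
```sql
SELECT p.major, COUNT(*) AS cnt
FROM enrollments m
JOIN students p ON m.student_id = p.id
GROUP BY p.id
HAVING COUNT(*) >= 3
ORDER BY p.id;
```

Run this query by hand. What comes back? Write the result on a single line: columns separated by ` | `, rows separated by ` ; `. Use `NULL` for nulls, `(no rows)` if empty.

Join each enrollments row to its students via student_id.
Group joined rows by students.id; compute COUNT(*) per group.
HAVING: keep groups with count ≥ 3.
  1: ids {5} → COUNT(*)=1
  2: ids {2, 6, 8} → COUNT(*)=3
  3: ids {10} → COUNT(*)=1
  4: ids {1, 3, 4, 7, 9} → COUNT(*)=5

Physics | 3 ; Physics | 5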